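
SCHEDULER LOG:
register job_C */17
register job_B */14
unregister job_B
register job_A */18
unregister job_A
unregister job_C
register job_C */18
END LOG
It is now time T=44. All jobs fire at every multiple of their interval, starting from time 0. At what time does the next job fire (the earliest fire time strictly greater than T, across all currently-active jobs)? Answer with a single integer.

Op 1: register job_C */17 -> active={job_C:*/17}
Op 2: register job_B */14 -> active={job_B:*/14, job_C:*/17}
Op 3: unregister job_B -> active={job_C:*/17}
Op 4: register job_A */18 -> active={job_A:*/18, job_C:*/17}
Op 5: unregister job_A -> active={job_C:*/17}
Op 6: unregister job_C -> active={}
Op 7: register job_C */18 -> active={job_C:*/18}
  job_C: interval 18, next fire after T=44 is 54
Earliest fire time = 54 (job job_C)

Answer: 54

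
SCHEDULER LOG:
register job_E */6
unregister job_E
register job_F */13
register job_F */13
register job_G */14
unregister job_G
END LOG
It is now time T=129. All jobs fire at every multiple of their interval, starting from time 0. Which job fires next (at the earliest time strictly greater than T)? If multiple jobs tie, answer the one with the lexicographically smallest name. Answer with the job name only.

Answer: job_F

Derivation:
Op 1: register job_E */6 -> active={job_E:*/6}
Op 2: unregister job_E -> active={}
Op 3: register job_F */13 -> active={job_F:*/13}
Op 4: register job_F */13 -> active={job_F:*/13}
Op 5: register job_G */14 -> active={job_F:*/13, job_G:*/14}
Op 6: unregister job_G -> active={job_F:*/13}
  job_F: interval 13, next fire after T=129 is 130
Earliest = 130, winner (lex tiebreak) = job_F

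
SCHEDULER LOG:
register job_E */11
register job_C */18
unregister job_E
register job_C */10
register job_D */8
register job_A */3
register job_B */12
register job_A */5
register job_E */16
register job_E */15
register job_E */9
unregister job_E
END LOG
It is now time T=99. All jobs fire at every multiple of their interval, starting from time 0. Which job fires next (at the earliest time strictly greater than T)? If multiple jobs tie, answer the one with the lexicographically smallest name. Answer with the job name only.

Answer: job_A

Derivation:
Op 1: register job_E */11 -> active={job_E:*/11}
Op 2: register job_C */18 -> active={job_C:*/18, job_E:*/11}
Op 3: unregister job_E -> active={job_C:*/18}
Op 4: register job_C */10 -> active={job_C:*/10}
Op 5: register job_D */8 -> active={job_C:*/10, job_D:*/8}
Op 6: register job_A */3 -> active={job_A:*/3, job_C:*/10, job_D:*/8}
Op 7: register job_B */12 -> active={job_A:*/3, job_B:*/12, job_C:*/10, job_D:*/8}
Op 8: register job_A */5 -> active={job_A:*/5, job_B:*/12, job_C:*/10, job_D:*/8}
Op 9: register job_E */16 -> active={job_A:*/5, job_B:*/12, job_C:*/10, job_D:*/8, job_E:*/16}
Op 10: register job_E */15 -> active={job_A:*/5, job_B:*/12, job_C:*/10, job_D:*/8, job_E:*/15}
Op 11: register job_E */9 -> active={job_A:*/5, job_B:*/12, job_C:*/10, job_D:*/8, job_E:*/9}
Op 12: unregister job_E -> active={job_A:*/5, job_B:*/12, job_C:*/10, job_D:*/8}
  job_A: interval 5, next fire after T=99 is 100
  job_B: interval 12, next fire after T=99 is 108
  job_C: interval 10, next fire after T=99 is 100
  job_D: interval 8, next fire after T=99 is 104
Earliest = 100, winner (lex tiebreak) = job_A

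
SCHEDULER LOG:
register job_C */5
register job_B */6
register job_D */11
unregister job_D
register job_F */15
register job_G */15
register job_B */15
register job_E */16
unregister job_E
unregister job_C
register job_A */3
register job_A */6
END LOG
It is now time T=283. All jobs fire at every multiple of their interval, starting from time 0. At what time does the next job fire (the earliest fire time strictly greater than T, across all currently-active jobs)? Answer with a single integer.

Answer: 285

Derivation:
Op 1: register job_C */5 -> active={job_C:*/5}
Op 2: register job_B */6 -> active={job_B:*/6, job_C:*/5}
Op 3: register job_D */11 -> active={job_B:*/6, job_C:*/5, job_D:*/11}
Op 4: unregister job_D -> active={job_B:*/6, job_C:*/5}
Op 5: register job_F */15 -> active={job_B:*/6, job_C:*/5, job_F:*/15}
Op 6: register job_G */15 -> active={job_B:*/6, job_C:*/5, job_F:*/15, job_G:*/15}
Op 7: register job_B */15 -> active={job_B:*/15, job_C:*/5, job_F:*/15, job_G:*/15}
Op 8: register job_E */16 -> active={job_B:*/15, job_C:*/5, job_E:*/16, job_F:*/15, job_G:*/15}
Op 9: unregister job_E -> active={job_B:*/15, job_C:*/5, job_F:*/15, job_G:*/15}
Op 10: unregister job_C -> active={job_B:*/15, job_F:*/15, job_G:*/15}
Op 11: register job_A */3 -> active={job_A:*/3, job_B:*/15, job_F:*/15, job_G:*/15}
Op 12: register job_A */6 -> active={job_A:*/6, job_B:*/15, job_F:*/15, job_G:*/15}
  job_A: interval 6, next fire after T=283 is 288
  job_B: interval 15, next fire after T=283 is 285
  job_F: interval 15, next fire after T=283 is 285
  job_G: interval 15, next fire after T=283 is 285
Earliest fire time = 285 (job job_B)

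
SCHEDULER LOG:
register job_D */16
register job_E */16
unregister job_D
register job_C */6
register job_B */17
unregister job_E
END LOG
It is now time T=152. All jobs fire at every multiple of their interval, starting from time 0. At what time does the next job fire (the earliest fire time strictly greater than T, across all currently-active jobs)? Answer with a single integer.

Op 1: register job_D */16 -> active={job_D:*/16}
Op 2: register job_E */16 -> active={job_D:*/16, job_E:*/16}
Op 3: unregister job_D -> active={job_E:*/16}
Op 4: register job_C */6 -> active={job_C:*/6, job_E:*/16}
Op 5: register job_B */17 -> active={job_B:*/17, job_C:*/6, job_E:*/16}
Op 6: unregister job_E -> active={job_B:*/17, job_C:*/6}
  job_B: interval 17, next fire after T=152 is 153
  job_C: interval 6, next fire after T=152 is 156
Earliest fire time = 153 (job job_B)

Answer: 153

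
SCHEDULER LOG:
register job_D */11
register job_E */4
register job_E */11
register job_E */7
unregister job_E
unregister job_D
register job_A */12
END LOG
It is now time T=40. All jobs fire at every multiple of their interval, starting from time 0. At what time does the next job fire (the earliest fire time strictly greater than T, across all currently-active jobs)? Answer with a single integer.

Op 1: register job_D */11 -> active={job_D:*/11}
Op 2: register job_E */4 -> active={job_D:*/11, job_E:*/4}
Op 3: register job_E */11 -> active={job_D:*/11, job_E:*/11}
Op 4: register job_E */7 -> active={job_D:*/11, job_E:*/7}
Op 5: unregister job_E -> active={job_D:*/11}
Op 6: unregister job_D -> active={}
Op 7: register job_A */12 -> active={job_A:*/12}
  job_A: interval 12, next fire after T=40 is 48
Earliest fire time = 48 (job job_A)

Answer: 48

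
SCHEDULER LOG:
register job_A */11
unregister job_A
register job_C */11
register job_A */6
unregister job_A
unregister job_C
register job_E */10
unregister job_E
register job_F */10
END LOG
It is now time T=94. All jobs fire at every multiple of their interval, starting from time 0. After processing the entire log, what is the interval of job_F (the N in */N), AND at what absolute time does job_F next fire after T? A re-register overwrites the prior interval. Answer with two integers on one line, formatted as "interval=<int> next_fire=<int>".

Answer: interval=10 next_fire=100

Derivation:
Op 1: register job_A */11 -> active={job_A:*/11}
Op 2: unregister job_A -> active={}
Op 3: register job_C */11 -> active={job_C:*/11}
Op 4: register job_A */6 -> active={job_A:*/6, job_C:*/11}
Op 5: unregister job_A -> active={job_C:*/11}
Op 6: unregister job_C -> active={}
Op 7: register job_E */10 -> active={job_E:*/10}
Op 8: unregister job_E -> active={}
Op 9: register job_F */10 -> active={job_F:*/10}
Final interval of job_F = 10
Next fire of job_F after T=94: (94//10+1)*10 = 100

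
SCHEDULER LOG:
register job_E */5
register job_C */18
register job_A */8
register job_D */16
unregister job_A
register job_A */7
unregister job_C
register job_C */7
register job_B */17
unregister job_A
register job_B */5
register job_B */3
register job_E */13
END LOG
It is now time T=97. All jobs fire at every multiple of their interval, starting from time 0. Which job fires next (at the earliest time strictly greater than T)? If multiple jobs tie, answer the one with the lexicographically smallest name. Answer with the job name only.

Op 1: register job_E */5 -> active={job_E:*/5}
Op 2: register job_C */18 -> active={job_C:*/18, job_E:*/5}
Op 3: register job_A */8 -> active={job_A:*/8, job_C:*/18, job_E:*/5}
Op 4: register job_D */16 -> active={job_A:*/8, job_C:*/18, job_D:*/16, job_E:*/5}
Op 5: unregister job_A -> active={job_C:*/18, job_D:*/16, job_E:*/5}
Op 6: register job_A */7 -> active={job_A:*/7, job_C:*/18, job_D:*/16, job_E:*/5}
Op 7: unregister job_C -> active={job_A:*/7, job_D:*/16, job_E:*/5}
Op 8: register job_C */7 -> active={job_A:*/7, job_C:*/7, job_D:*/16, job_E:*/5}
Op 9: register job_B */17 -> active={job_A:*/7, job_B:*/17, job_C:*/7, job_D:*/16, job_E:*/5}
Op 10: unregister job_A -> active={job_B:*/17, job_C:*/7, job_D:*/16, job_E:*/5}
Op 11: register job_B */5 -> active={job_B:*/5, job_C:*/7, job_D:*/16, job_E:*/5}
Op 12: register job_B */3 -> active={job_B:*/3, job_C:*/7, job_D:*/16, job_E:*/5}
Op 13: register job_E */13 -> active={job_B:*/3, job_C:*/7, job_D:*/16, job_E:*/13}
  job_B: interval 3, next fire after T=97 is 99
  job_C: interval 7, next fire after T=97 is 98
  job_D: interval 16, next fire after T=97 is 112
  job_E: interval 13, next fire after T=97 is 104
Earliest = 98, winner (lex tiebreak) = job_C

Answer: job_C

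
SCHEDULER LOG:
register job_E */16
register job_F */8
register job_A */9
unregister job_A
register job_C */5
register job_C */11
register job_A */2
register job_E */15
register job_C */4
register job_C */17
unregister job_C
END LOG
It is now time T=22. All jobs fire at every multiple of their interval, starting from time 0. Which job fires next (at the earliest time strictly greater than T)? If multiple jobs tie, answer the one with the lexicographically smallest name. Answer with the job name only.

Answer: job_A

Derivation:
Op 1: register job_E */16 -> active={job_E:*/16}
Op 2: register job_F */8 -> active={job_E:*/16, job_F:*/8}
Op 3: register job_A */9 -> active={job_A:*/9, job_E:*/16, job_F:*/8}
Op 4: unregister job_A -> active={job_E:*/16, job_F:*/8}
Op 5: register job_C */5 -> active={job_C:*/5, job_E:*/16, job_F:*/8}
Op 6: register job_C */11 -> active={job_C:*/11, job_E:*/16, job_F:*/8}
Op 7: register job_A */2 -> active={job_A:*/2, job_C:*/11, job_E:*/16, job_F:*/8}
Op 8: register job_E */15 -> active={job_A:*/2, job_C:*/11, job_E:*/15, job_F:*/8}
Op 9: register job_C */4 -> active={job_A:*/2, job_C:*/4, job_E:*/15, job_F:*/8}
Op 10: register job_C */17 -> active={job_A:*/2, job_C:*/17, job_E:*/15, job_F:*/8}
Op 11: unregister job_C -> active={job_A:*/2, job_E:*/15, job_F:*/8}
  job_A: interval 2, next fire after T=22 is 24
  job_E: interval 15, next fire after T=22 is 30
  job_F: interval 8, next fire after T=22 is 24
Earliest = 24, winner (lex tiebreak) = job_A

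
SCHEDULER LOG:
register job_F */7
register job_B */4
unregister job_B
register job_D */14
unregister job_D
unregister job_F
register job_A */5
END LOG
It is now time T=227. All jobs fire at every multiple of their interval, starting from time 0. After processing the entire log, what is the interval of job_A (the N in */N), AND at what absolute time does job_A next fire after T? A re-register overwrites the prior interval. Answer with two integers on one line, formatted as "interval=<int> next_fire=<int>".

Answer: interval=5 next_fire=230

Derivation:
Op 1: register job_F */7 -> active={job_F:*/7}
Op 2: register job_B */4 -> active={job_B:*/4, job_F:*/7}
Op 3: unregister job_B -> active={job_F:*/7}
Op 4: register job_D */14 -> active={job_D:*/14, job_F:*/7}
Op 5: unregister job_D -> active={job_F:*/7}
Op 6: unregister job_F -> active={}
Op 7: register job_A */5 -> active={job_A:*/5}
Final interval of job_A = 5
Next fire of job_A after T=227: (227//5+1)*5 = 230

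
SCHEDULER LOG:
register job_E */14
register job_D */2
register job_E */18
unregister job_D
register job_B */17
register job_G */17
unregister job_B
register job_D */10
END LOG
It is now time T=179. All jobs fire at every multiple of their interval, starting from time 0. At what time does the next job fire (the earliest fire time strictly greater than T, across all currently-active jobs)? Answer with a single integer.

Op 1: register job_E */14 -> active={job_E:*/14}
Op 2: register job_D */2 -> active={job_D:*/2, job_E:*/14}
Op 3: register job_E */18 -> active={job_D:*/2, job_E:*/18}
Op 4: unregister job_D -> active={job_E:*/18}
Op 5: register job_B */17 -> active={job_B:*/17, job_E:*/18}
Op 6: register job_G */17 -> active={job_B:*/17, job_E:*/18, job_G:*/17}
Op 7: unregister job_B -> active={job_E:*/18, job_G:*/17}
Op 8: register job_D */10 -> active={job_D:*/10, job_E:*/18, job_G:*/17}
  job_D: interval 10, next fire after T=179 is 180
  job_E: interval 18, next fire after T=179 is 180
  job_G: interval 17, next fire after T=179 is 187
Earliest fire time = 180 (job job_D)

Answer: 180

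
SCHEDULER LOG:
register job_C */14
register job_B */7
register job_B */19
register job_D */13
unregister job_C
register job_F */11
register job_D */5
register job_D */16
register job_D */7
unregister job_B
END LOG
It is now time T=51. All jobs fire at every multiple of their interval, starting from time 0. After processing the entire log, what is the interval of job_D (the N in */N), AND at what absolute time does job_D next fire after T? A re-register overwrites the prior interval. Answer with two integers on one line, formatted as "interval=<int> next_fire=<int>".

Op 1: register job_C */14 -> active={job_C:*/14}
Op 2: register job_B */7 -> active={job_B:*/7, job_C:*/14}
Op 3: register job_B */19 -> active={job_B:*/19, job_C:*/14}
Op 4: register job_D */13 -> active={job_B:*/19, job_C:*/14, job_D:*/13}
Op 5: unregister job_C -> active={job_B:*/19, job_D:*/13}
Op 6: register job_F */11 -> active={job_B:*/19, job_D:*/13, job_F:*/11}
Op 7: register job_D */5 -> active={job_B:*/19, job_D:*/5, job_F:*/11}
Op 8: register job_D */16 -> active={job_B:*/19, job_D:*/16, job_F:*/11}
Op 9: register job_D */7 -> active={job_B:*/19, job_D:*/7, job_F:*/11}
Op 10: unregister job_B -> active={job_D:*/7, job_F:*/11}
Final interval of job_D = 7
Next fire of job_D after T=51: (51//7+1)*7 = 56

Answer: interval=7 next_fire=56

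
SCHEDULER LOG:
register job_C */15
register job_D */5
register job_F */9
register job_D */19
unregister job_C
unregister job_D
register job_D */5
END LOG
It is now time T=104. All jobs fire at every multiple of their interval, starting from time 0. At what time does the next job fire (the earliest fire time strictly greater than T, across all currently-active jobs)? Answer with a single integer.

Answer: 105

Derivation:
Op 1: register job_C */15 -> active={job_C:*/15}
Op 2: register job_D */5 -> active={job_C:*/15, job_D:*/5}
Op 3: register job_F */9 -> active={job_C:*/15, job_D:*/5, job_F:*/9}
Op 4: register job_D */19 -> active={job_C:*/15, job_D:*/19, job_F:*/9}
Op 5: unregister job_C -> active={job_D:*/19, job_F:*/9}
Op 6: unregister job_D -> active={job_F:*/9}
Op 7: register job_D */5 -> active={job_D:*/5, job_F:*/9}
  job_D: interval 5, next fire after T=104 is 105
  job_F: interval 9, next fire after T=104 is 108
Earliest fire time = 105 (job job_D)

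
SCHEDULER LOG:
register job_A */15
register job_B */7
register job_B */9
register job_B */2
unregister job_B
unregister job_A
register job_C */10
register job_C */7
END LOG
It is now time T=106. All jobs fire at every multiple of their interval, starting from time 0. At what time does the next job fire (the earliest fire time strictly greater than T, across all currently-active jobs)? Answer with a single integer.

Answer: 112

Derivation:
Op 1: register job_A */15 -> active={job_A:*/15}
Op 2: register job_B */7 -> active={job_A:*/15, job_B:*/7}
Op 3: register job_B */9 -> active={job_A:*/15, job_B:*/9}
Op 4: register job_B */2 -> active={job_A:*/15, job_B:*/2}
Op 5: unregister job_B -> active={job_A:*/15}
Op 6: unregister job_A -> active={}
Op 7: register job_C */10 -> active={job_C:*/10}
Op 8: register job_C */7 -> active={job_C:*/7}
  job_C: interval 7, next fire after T=106 is 112
Earliest fire time = 112 (job job_C)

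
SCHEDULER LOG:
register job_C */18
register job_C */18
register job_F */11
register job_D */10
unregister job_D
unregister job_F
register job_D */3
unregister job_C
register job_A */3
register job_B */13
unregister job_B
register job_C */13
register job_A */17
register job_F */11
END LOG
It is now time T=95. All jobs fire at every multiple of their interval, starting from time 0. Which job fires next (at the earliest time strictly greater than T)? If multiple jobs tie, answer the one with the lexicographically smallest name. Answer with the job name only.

Answer: job_D

Derivation:
Op 1: register job_C */18 -> active={job_C:*/18}
Op 2: register job_C */18 -> active={job_C:*/18}
Op 3: register job_F */11 -> active={job_C:*/18, job_F:*/11}
Op 4: register job_D */10 -> active={job_C:*/18, job_D:*/10, job_F:*/11}
Op 5: unregister job_D -> active={job_C:*/18, job_F:*/11}
Op 6: unregister job_F -> active={job_C:*/18}
Op 7: register job_D */3 -> active={job_C:*/18, job_D:*/3}
Op 8: unregister job_C -> active={job_D:*/3}
Op 9: register job_A */3 -> active={job_A:*/3, job_D:*/3}
Op 10: register job_B */13 -> active={job_A:*/3, job_B:*/13, job_D:*/3}
Op 11: unregister job_B -> active={job_A:*/3, job_D:*/3}
Op 12: register job_C */13 -> active={job_A:*/3, job_C:*/13, job_D:*/3}
Op 13: register job_A */17 -> active={job_A:*/17, job_C:*/13, job_D:*/3}
Op 14: register job_F */11 -> active={job_A:*/17, job_C:*/13, job_D:*/3, job_F:*/11}
  job_A: interval 17, next fire after T=95 is 102
  job_C: interval 13, next fire after T=95 is 104
  job_D: interval 3, next fire after T=95 is 96
  job_F: interval 11, next fire after T=95 is 99
Earliest = 96, winner (lex tiebreak) = job_D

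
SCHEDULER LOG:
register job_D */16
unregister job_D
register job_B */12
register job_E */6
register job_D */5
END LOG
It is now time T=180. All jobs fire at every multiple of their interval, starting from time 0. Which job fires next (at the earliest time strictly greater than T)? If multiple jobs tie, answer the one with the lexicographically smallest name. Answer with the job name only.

Answer: job_D

Derivation:
Op 1: register job_D */16 -> active={job_D:*/16}
Op 2: unregister job_D -> active={}
Op 3: register job_B */12 -> active={job_B:*/12}
Op 4: register job_E */6 -> active={job_B:*/12, job_E:*/6}
Op 5: register job_D */5 -> active={job_B:*/12, job_D:*/5, job_E:*/6}
  job_B: interval 12, next fire after T=180 is 192
  job_D: interval 5, next fire after T=180 is 185
  job_E: interval 6, next fire after T=180 is 186
Earliest = 185, winner (lex tiebreak) = job_D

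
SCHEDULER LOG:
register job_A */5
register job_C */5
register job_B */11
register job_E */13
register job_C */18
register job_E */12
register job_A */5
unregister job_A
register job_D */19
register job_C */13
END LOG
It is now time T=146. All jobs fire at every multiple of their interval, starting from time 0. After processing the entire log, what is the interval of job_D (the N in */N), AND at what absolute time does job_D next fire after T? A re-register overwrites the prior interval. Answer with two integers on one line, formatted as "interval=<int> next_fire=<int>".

Op 1: register job_A */5 -> active={job_A:*/5}
Op 2: register job_C */5 -> active={job_A:*/5, job_C:*/5}
Op 3: register job_B */11 -> active={job_A:*/5, job_B:*/11, job_C:*/5}
Op 4: register job_E */13 -> active={job_A:*/5, job_B:*/11, job_C:*/5, job_E:*/13}
Op 5: register job_C */18 -> active={job_A:*/5, job_B:*/11, job_C:*/18, job_E:*/13}
Op 6: register job_E */12 -> active={job_A:*/5, job_B:*/11, job_C:*/18, job_E:*/12}
Op 7: register job_A */5 -> active={job_A:*/5, job_B:*/11, job_C:*/18, job_E:*/12}
Op 8: unregister job_A -> active={job_B:*/11, job_C:*/18, job_E:*/12}
Op 9: register job_D */19 -> active={job_B:*/11, job_C:*/18, job_D:*/19, job_E:*/12}
Op 10: register job_C */13 -> active={job_B:*/11, job_C:*/13, job_D:*/19, job_E:*/12}
Final interval of job_D = 19
Next fire of job_D after T=146: (146//19+1)*19 = 152

Answer: interval=19 next_fire=152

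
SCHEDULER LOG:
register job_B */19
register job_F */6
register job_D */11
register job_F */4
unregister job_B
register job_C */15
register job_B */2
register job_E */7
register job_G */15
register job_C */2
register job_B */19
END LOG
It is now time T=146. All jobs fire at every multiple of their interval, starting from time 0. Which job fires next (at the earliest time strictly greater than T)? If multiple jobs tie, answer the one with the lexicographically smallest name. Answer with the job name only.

Answer: job_E

Derivation:
Op 1: register job_B */19 -> active={job_B:*/19}
Op 2: register job_F */6 -> active={job_B:*/19, job_F:*/6}
Op 3: register job_D */11 -> active={job_B:*/19, job_D:*/11, job_F:*/6}
Op 4: register job_F */4 -> active={job_B:*/19, job_D:*/11, job_F:*/4}
Op 5: unregister job_B -> active={job_D:*/11, job_F:*/4}
Op 6: register job_C */15 -> active={job_C:*/15, job_D:*/11, job_F:*/4}
Op 7: register job_B */2 -> active={job_B:*/2, job_C:*/15, job_D:*/11, job_F:*/4}
Op 8: register job_E */7 -> active={job_B:*/2, job_C:*/15, job_D:*/11, job_E:*/7, job_F:*/4}
Op 9: register job_G */15 -> active={job_B:*/2, job_C:*/15, job_D:*/11, job_E:*/7, job_F:*/4, job_G:*/15}
Op 10: register job_C */2 -> active={job_B:*/2, job_C:*/2, job_D:*/11, job_E:*/7, job_F:*/4, job_G:*/15}
Op 11: register job_B */19 -> active={job_B:*/19, job_C:*/2, job_D:*/11, job_E:*/7, job_F:*/4, job_G:*/15}
  job_B: interval 19, next fire after T=146 is 152
  job_C: interval 2, next fire after T=146 is 148
  job_D: interval 11, next fire after T=146 is 154
  job_E: interval 7, next fire after T=146 is 147
  job_F: interval 4, next fire after T=146 is 148
  job_G: interval 15, next fire after T=146 is 150
Earliest = 147, winner (lex tiebreak) = job_E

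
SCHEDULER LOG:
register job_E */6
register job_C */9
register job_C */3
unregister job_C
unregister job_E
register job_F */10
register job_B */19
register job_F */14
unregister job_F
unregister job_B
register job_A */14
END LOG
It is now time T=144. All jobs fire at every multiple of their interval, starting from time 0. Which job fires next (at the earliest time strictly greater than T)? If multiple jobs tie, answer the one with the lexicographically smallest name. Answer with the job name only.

Answer: job_A

Derivation:
Op 1: register job_E */6 -> active={job_E:*/6}
Op 2: register job_C */9 -> active={job_C:*/9, job_E:*/6}
Op 3: register job_C */3 -> active={job_C:*/3, job_E:*/6}
Op 4: unregister job_C -> active={job_E:*/6}
Op 5: unregister job_E -> active={}
Op 6: register job_F */10 -> active={job_F:*/10}
Op 7: register job_B */19 -> active={job_B:*/19, job_F:*/10}
Op 8: register job_F */14 -> active={job_B:*/19, job_F:*/14}
Op 9: unregister job_F -> active={job_B:*/19}
Op 10: unregister job_B -> active={}
Op 11: register job_A */14 -> active={job_A:*/14}
  job_A: interval 14, next fire after T=144 is 154
Earliest = 154, winner (lex tiebreak) = job_A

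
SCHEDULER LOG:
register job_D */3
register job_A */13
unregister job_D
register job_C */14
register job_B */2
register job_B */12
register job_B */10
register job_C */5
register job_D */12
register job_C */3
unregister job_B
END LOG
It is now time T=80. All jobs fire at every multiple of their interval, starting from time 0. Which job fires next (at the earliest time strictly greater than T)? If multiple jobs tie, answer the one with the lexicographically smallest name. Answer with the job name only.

Answer: job_C

Derivation:
Op 1: register job_D */3 -> active={job_D:*/3}
Op 2: register job_A */13 -> active={job_A:*/13, job_D:*/3}
Op 3: unregister job_D -> active={job_A:*/13}
Op 4: register job_C */14 -> active={job_A:*/13, job_C:*/14}
Op 5: register job_B */2 -> active={job_A:*/13, job_B:*/2, job_C:*/14}
Op 6: register job_B */12 -> active={job_A:*/13, job_B:*/12, job_C:*/14}
Op 7: register job_B */10 -> active={job_A:*/13, job_B:*/10, job_C:*/14}
Op 8: register job_C */5 -> active={job_A:*/13, job_B:*/10, job_C:*/5}
Op 9: register job_D */12 -> active={job_A:*/13, job_B:*/10, job_C:*/5, job_D:*/12}
Op 10: register job_C */3 -> active={job_A:*/13, job_B:*/10, job_C:*/3, job_D:*/12}
Op 11: unregister job_B -> active={job_A:*/13, job_C:*/3, job_D:*/12}
  job_A: interval 13, next fire after T=80 is 91
  job_C: interval 3, next fire after T=80 is 81
  job_D: interval 12, next fire after T=80 is 84
Earliest = 81, winner (lex tiebreak) = job_C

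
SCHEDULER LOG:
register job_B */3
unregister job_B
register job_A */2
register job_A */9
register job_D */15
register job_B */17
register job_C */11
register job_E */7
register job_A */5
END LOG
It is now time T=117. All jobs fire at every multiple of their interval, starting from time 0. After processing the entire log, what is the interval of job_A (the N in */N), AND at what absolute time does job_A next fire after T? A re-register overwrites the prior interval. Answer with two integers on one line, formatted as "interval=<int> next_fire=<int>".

Op 1: register job_B */3 -> active={job_B:*/3}
Op 2: unregister job_B -> active={}
Op 3: register job_A */2 -> active={job_A:*/2}
Op 4: register job_A */9 -> active={job_A:*/9}
Op 5: register job_D */15 -> active={job_A:*/9, job_D:*/15}
Op 6: register job_B */17 -> active={job_A:*/9, job_B:*/17, job_D:*/15}
Op 7: register job_C */11 -> active={job_A:*/9, job_B:*/17, job_C:*/11, job_D:*/15}
Op 8: register job_E */7 -> active={job_A:*/9, job_B:*/17, job_C:*/11, job_D:*/15, job_E:*/7}
Op 9: register job_A */5 -> active={job_A:*/5, job_B:*/17, job_C:*/11, job_D:*/15, job_E:*/7}
Final interval of job_A = 5
Next fire of job_A after T=117: (117//5+1)*5 = 120

Answer: interval=5 next_fire=120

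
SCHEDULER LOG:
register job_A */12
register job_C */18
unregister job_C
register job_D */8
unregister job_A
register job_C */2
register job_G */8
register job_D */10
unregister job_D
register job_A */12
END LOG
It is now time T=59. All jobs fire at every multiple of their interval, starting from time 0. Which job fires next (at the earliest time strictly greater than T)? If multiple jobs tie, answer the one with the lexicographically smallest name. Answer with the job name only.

Answer: job_A

Derivation:
Op 1: register job_A */12 -> active={job_A:*/12}
Op 2: register job_C */18 -> active={job_A:*/12, job_C:*/18}
Op 3: unregister job_C -> active={job_A:*/12}
Op 4: register job_D */8 -> active={job_A:*/12, job_D:*/8}
Op 5: unregister job_A -> active={job_D:*/8}
Op 6: register job_C */2 -> active={job_C:*/2, job_D:*/8}
Op 7: register job_G */8 -> active={job_C:*/2, job_D:*/8, job_G:*/8}
Op 8: register job_D */10 -> active={job_C:*/2, job_D:*/10, job_G:*/8}
Op 9: unregister job_D -> active={job_C:*/2, job_G:*/8}
Op 10: register job_A */12 -> active={job_A:*/12, job_C:*/2, job_G:*/8}
  job_A: interval 12, next fire after T=59 is 60
  job_C: interval 2, next fire after T=59 is 60
  job_G: interval 8, next fire after T=59 is 64
Earliest = 60, winner (lex tiebreak) = job_A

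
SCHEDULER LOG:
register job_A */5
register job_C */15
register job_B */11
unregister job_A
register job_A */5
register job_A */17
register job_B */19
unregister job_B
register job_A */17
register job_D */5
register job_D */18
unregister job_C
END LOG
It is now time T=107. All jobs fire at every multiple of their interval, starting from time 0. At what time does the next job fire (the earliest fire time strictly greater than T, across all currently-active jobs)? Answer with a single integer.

Op 1: register job_A */5 -> active={job_A:*/5}
Op 2: register job_C */15 -> active={job_A:*/5, job_C:*/15}
Op 3: register job_B */11 -> active={job_A:*/5, job_B:*/11, job_C:*/15}
Op 4: unregister job_A -> active={job_B:*/11, job_C:*/15}
Op 5: register job_A */5 -> active={job_A:*/5, job_B:*/11, job_C:*/15}
Op 6: register job_A */17 -> active={job_A:*/17, job_B:*/11, job_C:*/15}
Op 7: register job_B */19 -> active={job_A:*/17, job_B:*/19, job_C:*/15}
Op 8: unregister job_B -> active={job_A:*/17, job_C:*/15}
Op 9: register job_A */17 -> active={job_A:*/17, job_C:*/15}
Op 10: register job_D */5 -> active={job_A:*/17, job_C:*/15, job_D:*/5}
Op 11: register job_D */18 -> active={job_A:*/17, job_C:*/15, job_D:*/18}
Op 12: unregister job_C -> active={job_A:*/17, job_D:*/18}
  job_A: interval 17, next fire after T=107 is 119
  job_D: interval 18, next fire after T=107 is 108
Earliest fire time = 108 (job job_D)

Answer: 108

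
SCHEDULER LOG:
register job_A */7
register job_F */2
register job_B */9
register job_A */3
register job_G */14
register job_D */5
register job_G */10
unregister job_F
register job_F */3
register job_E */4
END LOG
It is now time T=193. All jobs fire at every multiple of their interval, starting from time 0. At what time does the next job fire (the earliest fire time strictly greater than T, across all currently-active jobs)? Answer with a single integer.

Op 1: register job_A */7 -> active={job_A:*/7}
Op 2: register job_F */2 -> active={job_A:*/7, job_F:*/2}
Op 3: register job_B */9 -> active={job_A:*/7, job_B:*/9, job_F:*/2}
Op 4: register job_A */3 -> active={job_A:*/3, job_B:*/9, job_F:*/2}
Op 5: register job_G */14 -> active={job_A:*/3, job_B:*/9, job_F:*/2, job_G:*/14}
Op 6: register job_D */5 -> active={job_A:*/3, job_B:*/9, job_D:*/5, job_F:*/2, job_G:*/14}
Op 7: register job_G */10 -> active={job_A:*/3, job_B:*/9, job_D:*/5, job_F:*/2, job_G:*/10}
Op 8: unregister job_F -> active={job_A:*/3, job_B:*/9, job_D:*/5, job_G:*/10}
Op 9: register job_F */3 -> active={job_A:*/3, job_B:*/9, job_D:*/5, job_F:*/3, job_G:*/10}
Op 10: register job_E */4 -> active={job_A:*/3, job_B:*/9, job_D:*/5, job_E:*/4, job_F:*/3, job_G:*/10}
  job_A: interval 3, next fire after T=193 is 195
  job_B: interval 9, next fire after T=193 is 198
  job_D: interval 5, next fire after T=193 is 195
  job_E: interval 4, next fire after T=193 is 196
  job_F: interval 3, next fire after T=193 is 195
  job_G: interval 10, next fire after T=193 is 200
Earliest fire time = 195 (job job_A)

Answer: 195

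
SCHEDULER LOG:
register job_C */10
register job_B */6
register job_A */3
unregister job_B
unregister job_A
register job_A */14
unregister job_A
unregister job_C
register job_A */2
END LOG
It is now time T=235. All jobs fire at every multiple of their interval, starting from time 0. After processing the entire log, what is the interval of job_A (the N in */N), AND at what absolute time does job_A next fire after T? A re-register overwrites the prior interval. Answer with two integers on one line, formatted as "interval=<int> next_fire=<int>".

Op 1: register job_C */10 -> active={job_C:*/10}
Op 2: register job_B */6 -> active={job_B:*/6, job_C:*/10}
Op 3: register job_A */3 -> active={job_A:*/3, job_B:*/6, job_C:*/10}
Op 4: unregister job_B -> active={job_A:*/3, job_C:*/10}
Op 5: unregister job_A -> active={job_C:*/10}
Op 6: register job_A */14 -> active={job_A:*/14, job_C:*/10}
Op 7: unregister job_A -> active={job_C:*/10}
Op 8: unregister job_C -> active={}
Op 9: register job_A */2 -> active={job_A:*/2}
Final interval of job_A = 2
Next fire of job_A after T=235: (235//2+1)*2 = 236

Answer: interval=2 next_fire=236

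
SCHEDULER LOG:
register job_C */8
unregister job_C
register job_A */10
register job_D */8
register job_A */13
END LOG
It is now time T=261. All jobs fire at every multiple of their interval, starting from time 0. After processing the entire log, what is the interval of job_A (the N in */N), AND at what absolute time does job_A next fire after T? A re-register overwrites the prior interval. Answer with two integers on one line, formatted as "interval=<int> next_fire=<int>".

Op 1: register job_C */8 -> active={job_C:*/8}
Op 2: unregister job_C -> active={}
Op 3: register job_A */10 -> active={job_A:*/10}
Op 4: register job_D */8 -> active={job_A:*/10, job_D:*/8}
Op 5: register job_A */13 -> active={job_A:*/13, job_D:*/8}
Final interval of job_A = 13
Next fire of job_A after T=261: (261//13+1)*13 = 273

Answer: interval=13 next_fire=273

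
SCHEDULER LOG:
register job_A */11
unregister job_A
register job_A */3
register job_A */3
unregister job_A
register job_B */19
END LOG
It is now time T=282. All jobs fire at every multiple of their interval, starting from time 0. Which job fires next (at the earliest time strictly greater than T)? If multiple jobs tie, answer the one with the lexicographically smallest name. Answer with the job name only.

Op 1: register job_A */11 -> active={job_A:*/11}
Op 2: unregister job_A -> active={}
Op 3: register job_A */3 -> active={job_A:*/3}
Op 4: register job_A */3 -> active={job_A:*/3}
Op 5: unregister job_A -> active={}
Op 6: register job_B */19 -> active={job_B:*/19}
  job_B: interval 19, next fire after T=282 is 285
Earliest = 285, winner (lex tiebreak) = job_B

Answer: job_B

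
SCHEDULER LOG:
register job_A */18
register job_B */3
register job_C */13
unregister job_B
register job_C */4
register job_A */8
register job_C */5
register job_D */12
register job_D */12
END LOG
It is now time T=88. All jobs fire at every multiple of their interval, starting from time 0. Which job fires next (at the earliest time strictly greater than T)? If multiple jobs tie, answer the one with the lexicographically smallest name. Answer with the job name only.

Op 1: register job_A */18 -> active={job_A:*/18}
Op 2: register job_B */3 -> active={job_A:*/18, job_B:*/3}
Op 3: register job_C */13 -> active={job_A:*/18, job_B:*/3, job_C:*/13}
Op 4: unregister job_B -> active={job_A:*/18, job_C:*/13}
Op 5: register job_C */4 -> active={job_A:*/18, job_C:*/4}
Op 6: register job_A */8 -> active={job_A:*/8, job_C:*/4}
Op 7: register job_C */5 -> active={job_A:*/8, job_C:*/5}
Op 8: register job_D */12 -> active={job_A:*/8, job_C:*/5, job_D:*/12}
Op 9: register job_D */12 -> active={job_A:*/8, job_C:*/5, job_D:*/12}
  job_A: interval 8, next fire after T=88 is 96
  job_C: interval 5, next fire after T=88 is 90
  job_D: interval 12, next fire after T=88 is 96
Earliest = 90, winner (lex tiebreak) = job_C

Answer: job_C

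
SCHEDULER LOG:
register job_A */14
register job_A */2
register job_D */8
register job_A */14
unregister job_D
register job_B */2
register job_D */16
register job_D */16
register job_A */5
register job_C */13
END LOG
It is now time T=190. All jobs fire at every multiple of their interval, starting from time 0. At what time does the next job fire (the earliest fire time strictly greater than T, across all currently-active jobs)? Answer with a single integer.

Answer: 192

Derivation:
Op 1: register job_A */14 -> active={job_A:*/14}
Op 2: register job_A */2 -> active={job_A:*/2}
Op 3: register job_D */8 -> active={job_A:*/2, job_D:*/8}
Op 4: register job_A */14 -> active={job_A:*/14, job_D:*/8}
Op 5: unregister job_D -> active={job_A:*/14}
Op 6: register job_B */2 -> active={job_A:*/14, job_B:*/2}
Op 7: register job_D */16 -> active={job_A:*/14, job_B:*/2, job_D:*/16}
Op 8: register job_D */16 -> active={job_A:*/14, job_B:*/2, job_D:*/16}
Op 9: register job_A */5 -> active={job_A:*/5, job_B:*/2, job_D:*/16}
Op 10: register job_C */13 -> active={job_A:*/5, job_B:*/2, job_C:*/13, job_D:*/16}
  job_A: interval 5, next fire after T=190 is 195
  job_B: interval 2, next fire after T=190 is 192
  job_C: interval 13, next fire after T=190 is 195
  job_D: interval 16, next fire after T=190 is 192
Earliest fire time = 192 (job job_B)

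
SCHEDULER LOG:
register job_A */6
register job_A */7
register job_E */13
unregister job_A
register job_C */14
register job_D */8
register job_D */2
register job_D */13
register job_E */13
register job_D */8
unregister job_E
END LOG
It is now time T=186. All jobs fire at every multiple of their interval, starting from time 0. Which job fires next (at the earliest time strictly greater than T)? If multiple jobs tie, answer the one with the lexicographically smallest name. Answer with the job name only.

Op 1: register job_A */6 -> active={job_A:*/6}
Op 2: register job_A */7 -> active={job_A:*/7}
Op 3: register job_E */13 -> active={job_A:*/7, job_E:*/13}
Op 4: unregister job_A -> active={job_E:*/13}
Op 5: register job_C */14 -> active={job_C:*/14, job_E:*/13}
Op 6: register job_D */8 -> active={job_C:*/14, job_D:*/8, job_E:*/13}
Op 7: register job_D */2 -> active={job_C:*/14, job_D:*/2, job_E:*/13}
Op 8: register job_D */13 -> active={job_C:*/14, job_D:*/13, job_E:*/13}
Op 9: register job_E */13 -> active={job_C:*/14, job_D:*/13, job_E:*/13}
Op 10: register job_D */8 -> active={job_C:*/14, job_D:*/8, job_E:*/13}
Op 11: unregister job_E -> active={job_C:*/14, job_D:*/8}
  job_C: interval 14, next fire after T=186 is 196
  job_D: interval 8, next fire after T=186 is 192
Earliest = 192, winner (lex tiebreak) = job_D

Answer: job_D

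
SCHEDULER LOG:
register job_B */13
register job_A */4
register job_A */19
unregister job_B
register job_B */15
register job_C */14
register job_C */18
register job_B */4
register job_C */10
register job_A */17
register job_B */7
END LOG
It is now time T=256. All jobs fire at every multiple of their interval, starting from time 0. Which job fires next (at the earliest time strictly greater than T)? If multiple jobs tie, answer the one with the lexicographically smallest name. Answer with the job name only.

Answer: job_B

Derivation:
Op 1: register job_B */13 -> active={job_B:*/13}
Op 2: register job_A */4 -> active={job_A:*/4, job_B:*/13}
Op 3: register job_A */19 -> active={job_A:*/19, job_B:*/13}
Op 4: unregister job_B -> active={job_A:*/19}
Op 5: register job_B */15 -> active={job_A:*/19, job_B:*/15}
Op 6: register job_C */14 -> active={job_A:*/19, job_B:*/15, job_C:*/14}
Op 7: register job_C */18 -> active={job_A:*/19, job_B:*/15, job_C:*/18}
Op 8: register job_B */4 -> active={job_A:*/19, job_B:*/4, job_C:*/18}
Op 9: register job_C */10 -> active={job_A:*/19, job_B:*/4, job_C:*/10}
Op 10: register job_A */17 -> active={job_A:*/17, job_B:*/4, job_C:*/10}
Op 11: register job_B */7 -> active={job_A:*/17, job_B:*/7, job_C:*/10}
  job_A: interval 17, next fire after T=256 is 272
  job_B: interval 7, next fire after T=256 is 259
  job_C: interval 10, next fire after T=256 is 260
Earliest = 259, winner (lex tiebreak) = job_B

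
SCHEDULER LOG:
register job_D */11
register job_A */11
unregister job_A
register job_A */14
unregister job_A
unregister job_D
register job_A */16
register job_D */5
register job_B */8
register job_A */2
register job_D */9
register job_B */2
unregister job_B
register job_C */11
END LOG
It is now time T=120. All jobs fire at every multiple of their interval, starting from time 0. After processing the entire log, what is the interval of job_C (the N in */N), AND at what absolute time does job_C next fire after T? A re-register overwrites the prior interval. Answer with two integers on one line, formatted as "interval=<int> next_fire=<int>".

Answer: interval=11 next_fire=121

Derivation:
Op 1: register job_D */11 -> active={job_D:*/11}
Op 2: register job_A */11 -> active={job_A:*/11, job_D:*/11}
Op 3: unregister job_A -> active={job_D:*/11}
Op 4: register job_A */14 -> active={job_A:*/14, job_D:*/11}
Op 5: unregister job_A -> active={job_D:*/11}
Op 6: unregister job_D -> active={}
Op 7: register job_A */16 -> active={job_A:*/16}
Op 8: register job_D */5 -> active={job_A:*/16, job_D:*/5}
Op 9: register job_B */8 -> active={job_A:*/16, job_B:*/8, job_D:*/5}
Op 10: register job_A */2 -> active={job_A:*/2, job_B:*/8, job_D:*/5}
Op 11: register job_D */9 -> active={job_A:*/2, job_B:*/8, job_D:*/9}
Op 12: register job_B */2 -> active={job_A:*/2, job_B:*/2, job_D:*/9}
Op 13: unregister job_B -> active={job_A:*/2, job_D:*/9}
Op 14: register job_C */11 -> active={job_A:*/2, job_C:*/11, job_D:*/9}
Final interval of job_C = 11
Next fire of job_C after T=120: (120//11+1)*11 = 121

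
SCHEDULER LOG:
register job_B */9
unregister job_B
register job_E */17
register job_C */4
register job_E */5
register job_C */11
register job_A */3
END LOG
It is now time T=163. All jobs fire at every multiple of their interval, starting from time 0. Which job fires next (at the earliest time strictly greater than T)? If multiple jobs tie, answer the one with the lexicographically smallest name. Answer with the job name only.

Op 1: register job_B */9 -> active={job_B:*/9}
Op 2: unregister job_B -> active={}
Op 3: register job_E */17 -> active={job_E:*/17}
Op 4: register job_C */4 -> active={job_C:*/4, job_E:*/17}
Op 5: register job_E */5 -> active={job_C:*/4, job_E:*/5}
Op 6: register job_C */11 -> active={job_C:*/11, job_E:*/5}
Op 7: register job_A */3 -> active={job_A:*/3, job_C:*/11, job_E:*/5}
  job_A: interval 3, next fire after T=163 is 165
  job_C: interval 11, next fire after T=163 is 165
  job_E: interval 5, next fire after T=163 is 165
Earliest = 165, winner (lex tiebreak) = job_A

Answer: job_A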